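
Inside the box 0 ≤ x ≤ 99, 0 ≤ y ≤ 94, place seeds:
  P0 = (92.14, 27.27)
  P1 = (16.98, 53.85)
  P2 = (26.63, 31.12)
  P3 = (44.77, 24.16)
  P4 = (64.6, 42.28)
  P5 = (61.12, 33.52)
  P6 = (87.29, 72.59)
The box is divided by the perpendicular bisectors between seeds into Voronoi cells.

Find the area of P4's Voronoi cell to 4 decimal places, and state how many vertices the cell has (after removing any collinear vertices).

Area of P4's cell: 1091.3806 (6 vertices)

1. box [0,99]×[0,94]: [(0, 0) (99, 0) (99, 94) (0, 94)]
2. ⊥bis P4·P0 via (78.37,34.775): [(0, 0) (59.4167, 0) (99, 72.6264) (99, 94) (0, 94)]  |A|=7868.6043
3. ⊥bis P4·P1 via (40.79,48.065): [(29.1119, 0) (59.4167, 0) (99, 72.6264) (99, 94) (51.9506, 94)]  |A|=4058.6675
4. ⊥bis P4·P2 via (45.615,36.7): [(41.4619, 50.8303) (56.4017, 0) (59.4167, 0) (99, 72.6264) (99, 94) (51.9506, 94)]  |A|=3365.0919
5. ⊥bis P4·P3 via (54.685,33.22): [(41.4619, 50.8303) (42.8221, 46.2024) (68.9901, 17.5649) (99, 72.6264) (99, 94) (51.9506, 94)]  |A|=2928.5436
6. ⊥bis P4·P5 via (62.86,37.9): [(41.4619, 50.8303) (42.8221, 46.2024) (43.3129, 45.6653) (77.0096, 32.2789) (99, 72.6264) (99, 94) (51.9506, 94)]  |A|=2626.9613
7. ⊥bis P4·P6 via (75.945,57.435): [(48.1263, 78.26) (41.4619, 50.8303) (42.8221, 46.2024) (43.3129, 45.6653) (77.0096, 32.2789) (86.4388, 49.5794)]  |A|=1091.3806
8. canonical 6-gon: [(48.1263, 78.26) (41.4619, 50.8303) (42.8221, 46.2024) (43.3129, 45.6653) (77.0096, 32.2789) (86.4388, 49.5794)]
9. shoelace: 1091.3806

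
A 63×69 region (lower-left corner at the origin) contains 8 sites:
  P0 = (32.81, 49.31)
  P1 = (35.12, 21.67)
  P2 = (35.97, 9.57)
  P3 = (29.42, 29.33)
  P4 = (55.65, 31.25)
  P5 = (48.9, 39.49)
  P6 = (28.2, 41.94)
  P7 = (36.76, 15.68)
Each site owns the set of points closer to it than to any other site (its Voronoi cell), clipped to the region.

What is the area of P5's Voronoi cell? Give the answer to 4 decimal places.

1. box [0,63]×[0,69]: [(0, 0) (63, 0) (63, 69) (0, 69)]
2. ⊥bis P5·P0 via (40.855,44.4): [(13.7569, 0) (63, 0) (63, 69) (55.8688, 69)]  |A|=1944.9125
3. ⊥bis P5·P1 via (42.01,30.58): [(35.4951, 35.6179) (63, 14.3487) (63, 69) (55.8688, 69)]  |A|=870.6163
4. ⊥bis P5·P2 via (42.435,24.53): [(35.4951, 35.6179) (59.2065, 17.2822) (63, 15.6428) (63, 69) (55.8688, 69)]  |A|=868.1617
5. ⊥bis P5·P3 via (39.16,34.41): [(37.1316, 38.2992) (40.5814, 31.6847) (59.2065, 17.2822) (63, 15.6428) (63, 69) (55.8688, 69)]  |A|=858.1246
6. ⊥bis P5·P4 via (52.275,35.37): [(37.1316, 38.2992) (40.5814, 31.6847) (44.2825, 28.8227) (63, 44.1556) (63, 69) (55.8688, 69)]  |A|=581.6228
7. ⊥bis P5·P6 via (38.55,40.715): [(38.5365, 40.6012) (38.0546, 36.5294) (40.5814, 31.6847) (44.2825, 28.8227) (63, 44.1556) (63, 69) (55.8688, 69)]  |A|=579.3171
8. ⊥bis P5·P7 via (42.83,27.585): [(38.5365, 40.6012) (38.0546, 36.5294) (40.5814, 31.6847) (44.2825, 28.8227) (63, 44.1556) (63, 69) (55.8688, 69)]  |A|=579.3171
9. canonical 7-gon: [(38.5365, 40.6012) (38.0546, 36.5294) (40.5814, 31.6847) (44.2825, 28.8227) (63, 44.1556) (63, 69) (55.8688, 69)]
10. shoelace: 579.3171

Area of P5's cell: 579.3171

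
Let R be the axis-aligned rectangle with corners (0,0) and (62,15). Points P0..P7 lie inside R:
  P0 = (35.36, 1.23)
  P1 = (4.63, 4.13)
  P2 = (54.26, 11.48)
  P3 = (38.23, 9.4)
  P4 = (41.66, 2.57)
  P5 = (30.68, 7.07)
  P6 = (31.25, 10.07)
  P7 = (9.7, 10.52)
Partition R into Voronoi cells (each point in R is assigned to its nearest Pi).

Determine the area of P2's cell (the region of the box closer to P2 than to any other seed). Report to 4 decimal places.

Area of P2's cell: 206.0197

1. box [0,62]×[0,15]: [(0, 0) (62, 0) (62, 15) (0, 15)]
2. ⊥bis P2·P0 via (44.81,6.355): [(48.2565, 0) (62, 0) (62, 15) (40.1216, 15)]  |A|=267.1645
3. ⊥bis P2·P1 via (29.445,7.805): [(48.2565, 0) (62, 0) (62, 15) (40.1216, 15)]  |A|=267.1645
4. ⊥bis P2·P3 via (46.245,10.44): [(47.3931, 1.5921) (48.2565, 0) (62, 0) (62, 15) (45.6533, 15)]  |A|=230.0799
5. ⊥bis P2·P4 via (47.96,7.025): [(46.4023, 9.2278) (52.9277, 0) (62, 0) (62, 15) (45.6533, 15)]  |A|=206.0197
6. ⊥bis P2·P5 via (42.47,9.275): [(46.4023, 9.2278) (52.9277, 0) (62, 0) (62, 15) (45.6533, 15)]  |A|=206.0197
7. ⊥bis P2·P6 via (42.755,10.775): [(46.4023, 9.2278) (52.9277, 0) (62, 0) (62, 15) (45.6533, 15)]  |A|=206.0197
8. ⊥bis P2·P7 via (31.98,11): [(46.4023, 9.2278) (52.9277, 0) (62, 0) (62, 15) (45.6533, 15)]  |A|=206.0197
9. canonical 5-gon: [(46.4023, 9.2278) (52.9277, 0) (62, 0) (62, 15) (45.6533, 15)]
10. shoelace: 206.0197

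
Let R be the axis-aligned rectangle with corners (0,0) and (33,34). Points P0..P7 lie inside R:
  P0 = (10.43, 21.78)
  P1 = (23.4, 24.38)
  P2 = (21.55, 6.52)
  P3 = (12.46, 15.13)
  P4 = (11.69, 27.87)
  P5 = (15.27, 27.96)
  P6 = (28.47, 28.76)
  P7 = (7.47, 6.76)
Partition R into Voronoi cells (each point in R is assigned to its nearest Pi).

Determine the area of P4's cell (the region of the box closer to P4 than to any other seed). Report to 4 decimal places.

Area of P4's cell: 111.3282

1. box [0,33]×[0,34]: [(0, 0) (33, 0) (33, 34) (0, 34)]
2. ⊥bis P4·P0 via (11.06,24.825): [(0, 27.1133) (33, 20.2857) (33, 34) (0, 34)]  |A|=339.9171
3. ⊥bis P4·P1 via (17.545,26.125): [(0, 27.1133) (16.8034, 23.6367) (19.892, 34) (0, 34)]  |A|=160.9336
4. ⊥bis P4·P2 via (16.62,17.195): [(0, 27.1133) (16.8034, 23.6367) (19.892, 34) (0, 34)]  |A|=160.9336
5. ⊥bis P4·P3 via (12.075,21.5): [(0, 27.1133) (16.8034, 23.6367) (19.892, 34) (0, 34)]  |A|=160.9336
6. ⊥bis P4·P5 via (13.48,27.915): [(0, 27.1133) (13.5707, 24.3055) (13.327, 34) (0, 34)]  |A|=111.3282
7. ⊥bis P4·P6 via (20.08,28.315): [(0, 27.1133) (13.5707, 24.3055) (13.327, 34) (0, 34)]  |A|=111.3282
8. ⊥bis P4·P7 via (9.58,17.315): [(0, 27.1133) (13.5707, 24.3055) (13.327, 34) (0, 34)]  |A|=111.3282
9. canonical 4-gon: [(0, 27.1133) (13.5707, 24.3055) (13.327, 34) (0, 34)]
10. shoelace: 111.3282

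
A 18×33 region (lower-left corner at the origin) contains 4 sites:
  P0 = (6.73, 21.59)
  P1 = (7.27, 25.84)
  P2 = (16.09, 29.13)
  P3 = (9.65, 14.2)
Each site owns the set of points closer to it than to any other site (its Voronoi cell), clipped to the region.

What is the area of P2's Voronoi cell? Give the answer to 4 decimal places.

Area of P2's cell: 75.5765

1. box [0,18]×[0,33]: [(0, 0) (18, 0) (18, 33) (0, 33)]
2. ⊥bis P2·P0 via (11.41,25.36): [(18, 17.1793) (18, 33) (5.2556, 33)]  |A|=100.813
3. ⊥bis P2·P1 via (11.68,27.485): [(13.3891, 22.9032) (18, 17.1793) (18, 33) (9.6228, 33)]  |A|=78.7653
4. ⊥bis P2·P3 via (12.87,21.665): [(13.3891, 22.9032) (15.1941, 20.6625) (18, 19.4522) (18, 33) (9.6228, 33)]  |A|=75.5765
5. canonical 5-gon: [(13.3891, 22.9032) (15.1941, 20.6625) (18, 19.4522) (18, 33) (9.6228, 33)]
6. shoelace: 75.5765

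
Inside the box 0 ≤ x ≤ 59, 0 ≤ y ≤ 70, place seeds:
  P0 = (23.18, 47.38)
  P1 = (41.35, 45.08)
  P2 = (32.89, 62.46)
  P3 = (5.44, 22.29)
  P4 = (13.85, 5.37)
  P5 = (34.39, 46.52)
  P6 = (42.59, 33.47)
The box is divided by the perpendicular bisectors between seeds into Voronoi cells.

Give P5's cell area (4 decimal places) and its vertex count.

1. box [0,59]×[0,70]: [(0, 0) (59, 0) (59, 70) (0, 70)]
2. ⊥bis P5·P0 via (28.785,46.95): [(25.1831, 0) (59, 0) (59, 70) (30.5533, 70)]  |A|=2179.224
3. ⊥bis P5·P1 via (37.87,45.8): [(25.1831, 0) (28.3941, 0) (42.8769, 70) (30.5533, 70)]  |A|=543.7102
4. ⊥bis P5·P2 via (33.64,54.49): [(29.3323, 54.0846) (25.1831, 0) (28.3941, 0) (39.7876, 55.0685)]  |A|=369.1065
5. ⊥bis P5·P3 via (19.915,34.405): [(29.3323, 54.0846) (27.1586, 25.7503) (32.4209, 19.4629) (39.7876, 55.0685)]  |A|=263.895
6. ⊥bis P5·P4 via (24.12,25.945): [(29.3323, 54.0846) (27.1586, 25.7503) (29.0591, 23.4797) (32.8595, 21.5827) (39.7876, 55.0685)]  |A|=259.451
7. ⊥bis P5·P6 via (38.49,39.995): [(29.3323, 54.0846) (27.7329, 33.2357) (36.3968, 38.6798) (39.7876, 55.0685)]  |A|=169.9697
8. canonical 4-gon: [(29.3323, 54.0846) (27.7329, 33.2357) (36.3968, 38.6798) (39.7876, 55.0685)]
9. shoelace: 169.9697

Area of P5's cell: 169.9697 (4 vertices)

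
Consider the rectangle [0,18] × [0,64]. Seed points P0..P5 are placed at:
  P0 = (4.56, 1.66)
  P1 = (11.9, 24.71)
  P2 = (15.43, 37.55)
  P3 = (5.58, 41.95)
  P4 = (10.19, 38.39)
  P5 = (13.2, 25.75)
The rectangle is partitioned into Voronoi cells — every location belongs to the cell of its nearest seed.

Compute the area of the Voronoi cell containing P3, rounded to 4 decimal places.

Area of P3's cell: 397.3039

1. box [0,18]×[0,64]: [(0, 0) (18, 0) (18, 64) (0, 64)]
2. ⊥bis P3·P0 via (5.07,21.805): [(0, 21.9334) (18, 21.4777) (18, 64) (0, 64)]  |A|=761.3009
3. ⊥bis P3·P1 via (8.74,33.33): [(0, 30.126) (18, 36.7246) (18, 64) (0, 64)]  |A|=550.3444
4. ⊥bis P3·P2 via (10.505,39.75): [(0, 30.126) (7.4212, 32.8466) (18, 56.5286) (18, 64) (0, 64)]  |A|=445.5935
5. ⊥bis P3·P4 via (7.885,40.17): [(0, 30.126) (0.1795, 30.1918) (14.5452, 48.7946) (18, 56.5286) (18, 64) (0, 64)]  |A|=397.3039
6. ⊥bis P3·P5 via (9.39,33.85): [(0, 30.126) (0.1795, 30.1918) (14.5452, 48.7946) (18, 56.5286) (18, 64) (0, 64)]  |A|=397.3039
7. canonical 6-gon: [(0, 30.126) (0.1795, 30.1918) (14.5452, 48.7946) (18, 56.5286) (18, 64) (0, 64)]
8. shoelace: 397.3039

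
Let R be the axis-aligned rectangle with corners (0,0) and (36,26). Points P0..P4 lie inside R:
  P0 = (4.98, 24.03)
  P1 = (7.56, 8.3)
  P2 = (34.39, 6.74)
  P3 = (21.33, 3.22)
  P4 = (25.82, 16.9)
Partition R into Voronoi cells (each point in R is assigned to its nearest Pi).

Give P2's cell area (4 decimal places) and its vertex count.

Area of P2's cell: 108.0897 (4 vertices)

1. box [0,36]×[0,26]: [(0, 0) (36, 0) (36, 26) (0, 26)]
2. ⊥bis P2·P0 via (19.685,15.385): [(10.6402, 0) (36, 0) (36, 26) (25.9255, 26)]  |A|=460.6454
3. ⊥bis P2·P1 via (20.975,7.52): [(21.6241, 18.6833) (20.5378, 0) (36, 0) (36, 26) (25.9255, 26)]  |A|=368.1859
4. ⊥bis P2·P3 via (27.86,4.98): [(23.3674, 21.6487) (29.2022, 0) (36, 0) (36, 26) (25.9255, 26)]  |A|=259.7241
5. ⊥bis P2·P4 via (30.105,11.82): [(26.7738, 9.0101) (29.2022, 0) (36, 0) (36, 16.7925)]  |A|=108.0897
6. canonical 4-gon: [(26.7738, 9.0101) (29.2022, 0) (36, 0) (36, 16.7925)]
7. shoelace: 108.0897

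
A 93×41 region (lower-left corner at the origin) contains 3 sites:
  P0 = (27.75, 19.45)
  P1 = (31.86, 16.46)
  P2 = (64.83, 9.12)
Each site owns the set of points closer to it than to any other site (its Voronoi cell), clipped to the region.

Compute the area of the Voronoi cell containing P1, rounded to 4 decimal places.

Area of P1's cell: 754.6042

1. box [0,93]×[0,41]: [(0, 0) (93, 0) (93, 41) (0, 41)]
2. ⊥bis P1·P0 via (29.805,17.955): [(16.7428, 0) (93, 0) (93, 41) (46.5701, 41)]  |A|=2515.0846
3. ⊥bis P1·P2 via (48.345,12.79): [(16.7428, 0) (45.4976, 0) (54.6253, 41) (46.5701, 41)]  |A|=754.6042
4. canonical 4-gon: [(16.7428, 0) (45.4976, 0) (54.6253, 41) (46.5701, 41)]
5. shoelace: 754.6042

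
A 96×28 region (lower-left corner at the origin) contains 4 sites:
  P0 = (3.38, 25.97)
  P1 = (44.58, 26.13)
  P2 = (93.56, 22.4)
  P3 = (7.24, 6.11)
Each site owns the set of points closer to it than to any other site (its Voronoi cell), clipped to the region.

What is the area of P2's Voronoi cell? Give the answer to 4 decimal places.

Area of P2's cell: 775.9280

1. box [0,96]×[0,28]: [(0, 0) (96, 0) (96, 28) (0, 28)]
2. ⊥bis P2·P0 via (48.47,24.185): [(47.5126, 0) (96, 0) (96, 28) (48.621, 28)]  |A|=1342.1296
3. ⊥bis P2·P1 via (69.07,24.265): [(67.2221, 0) (96, 0) (96, 28) (69.3544, 28)]  |A|=775.928
4. ⊥bis P2·P3 via (50.4,14.255): [(67.2221, 0) (96, 0) (96, 28) (69.3544, 28)]  |A|=775.928
5. canonical 4-gon: [(67.2221, 0) (96, 0) (96, 28) (69.3544, 28)]
6. shoelace: 775.928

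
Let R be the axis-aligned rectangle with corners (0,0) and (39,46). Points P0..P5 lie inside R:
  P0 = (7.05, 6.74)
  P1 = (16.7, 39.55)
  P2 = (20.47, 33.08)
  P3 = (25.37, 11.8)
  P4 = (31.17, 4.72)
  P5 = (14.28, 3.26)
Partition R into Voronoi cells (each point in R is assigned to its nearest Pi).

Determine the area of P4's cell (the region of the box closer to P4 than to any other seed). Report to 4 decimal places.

Area of P4's cell: 168.3113

1. box [0,39]×[0,46]: [(0, 0) (39, 0) (39, 46) (0, 46)]
2. ⊥bis P4·P0 via (19.11,5.73): [(18.6301, 0) (39, 0) (39, 46) (22.4825, 46)]  |A|=848.409
3. ⊥bis P4·P1 via (23.935,22.135): [(20.3595, 20.6496) (18.6301, 0) (39, 0) (39, 28.3937)]  |A|=474.9512
4. ⊥bis P4·P2 via (25.82,18.9): [(20.03, 16.7155) (18.6301, 0) (39, 0) (39, 23.8727)]  |A|=396.6787
5. ⊥bis P4·P3 via (28.27,8.26): [(18.6628, 0.3897) (18.6301, 0) (39, 0) (39, 17.0501)]  |A|=177.3448
6. ⊥bis P4·P5 via (22.725,3.99): [(22.747, 3.7355) (23.0699, 0) (39, 0) (39, 17.0501)]  |A|=168.3113
7. canonical 4-gon: [(22.747, 3.7355) (23.0699, 0) (39, 0) (39, 17.0501)]
8. shoelace: 168.3113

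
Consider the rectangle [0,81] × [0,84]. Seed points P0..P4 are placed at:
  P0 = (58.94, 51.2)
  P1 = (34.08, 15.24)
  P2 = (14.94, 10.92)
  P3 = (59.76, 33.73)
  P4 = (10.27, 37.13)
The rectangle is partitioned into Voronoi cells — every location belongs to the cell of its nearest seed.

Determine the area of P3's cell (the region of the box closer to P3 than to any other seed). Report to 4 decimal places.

1. box [0,81]×[0,84]: [(0, 0) (81, 0) (81, 84) (0, 84)]
2. ⊥bis P3·P0 via (59.35,42.465): [(0, 39.6793) (0, 0) (81, 0) (81, 43.4812)]  |A|=3367.9983
3. ⊥bis P3·P1 via (46.92,24.485): [(34.8037, 41.3129) (64.5496, 0) (81, 0) (81, 43.4812)]  |A|=1344.1425
4. ⊥bis P3·P2 via (37.35,22.325): [(34.8037, 41.3129) (64.5496, 0) (81, 0) (81, 43.4812)]  |A|=1344.1425
5. ⊥bis P3·P4 via (35.015,35.43): [(35.4211, 41.3418) (35.3655, 40.5325) (64.5496, 0) (81, 0) (81, 43.4812)]  |A|=1343.8935
6. canonical 5-gon: [(35.4211, 41.3418) (35.3655, 40.5325) (64.5496, 0) (81, 0) (81, 43.4812)]
7. shoelace: 1343.8935

Area of P3's cell: 1343.8935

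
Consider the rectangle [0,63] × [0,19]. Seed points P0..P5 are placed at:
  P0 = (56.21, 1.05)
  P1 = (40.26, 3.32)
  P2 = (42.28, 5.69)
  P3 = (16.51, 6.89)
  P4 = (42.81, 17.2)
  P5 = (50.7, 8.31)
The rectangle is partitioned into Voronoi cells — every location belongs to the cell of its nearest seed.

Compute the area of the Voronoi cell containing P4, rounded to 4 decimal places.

1. box [0,63]×[0,19]: [(0, 0) (63, 0) (63, 19) (0, 19)]
2. ⊥bis P4·P0 via (49.51,9.125): [(0, 0) (38.5123, 0) (61.4116, 19) (0, 19)]  |A|=949.2772
3. ⊥bis P4·P1 via (41.535,10.26): [(0, 17.8907) (49.1842, 8.8547) (61.4116, 19) (0, 19)]  |A|=338.7992
4. ⊥bis P4·P2 via (42.545,11.445): [(0, 17.8907) (32.5897, 11.9034) (51.7929, 11.0192) (61.4116, 19) (0, 19)]  |A|=316.8636
5. ⊥bis P4·P3 via (29.66,12.045): [(29.4924, 12.4724) (32.5897, 11.9034) (51.7929, 11.0192) (61.4116, 19) (26.9335, 19)]  |A|=212.6005
6. ⊥bis P4·P5 via (46.755,12.755): [(29.4924, 12.4724) (32.5897, 11.9034) (45.1441, 11.3253) (53.7915, 19) (26.9335, 19)]  |A|=155.3558
7. canonical 5-gon: [(29.4924, 12.4724) (32.5897, 11.9034) (45.1441, 11.3253) (53.7915, 19) (26.9335, 19)]
8. shoelace: 155.3558

Area of P4's cell: 155.3558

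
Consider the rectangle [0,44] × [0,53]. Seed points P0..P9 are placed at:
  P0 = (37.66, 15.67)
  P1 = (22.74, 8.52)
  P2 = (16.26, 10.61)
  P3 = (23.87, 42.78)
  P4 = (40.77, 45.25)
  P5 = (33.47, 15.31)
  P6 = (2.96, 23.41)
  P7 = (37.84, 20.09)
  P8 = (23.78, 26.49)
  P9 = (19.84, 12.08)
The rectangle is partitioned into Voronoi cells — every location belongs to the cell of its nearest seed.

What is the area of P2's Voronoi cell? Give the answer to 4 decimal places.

1. box [0,44]×[0,53]: [(0, 0) (44, 0) (44, 53) (0, 53)]
2. ⊥bis P2·P0 via (26.96,13.14): [(0, 0) (30.0669, 0) (17.5352, 53) (0, 53)]  |A|=1261.4555
3. ⊥bis P2·P1 via (19.5,9.565): [(0, 0) (16.415, 0) (24.2922, 24.423) (17.5352, 53) (0, 53)]  |A|=1094.7449
4. ⊥bis P2·P3 via (20.065,26.695): [(0, 31.4415) (0, 0) (16.415, 0) (24.2922, 24.423) (23.9736, 25.7704)]  |A|=597.5903
5. ⊥bis P2·P4 via (28.515,27.93): [(0, 31.4415) (0, 0) (16.415, 0) (24.2922, 24.423) (23.9736, 25.7704)]  |A|=597.5903
6. ⊥bis P2·P5 via (24.865,12.96): [(21.1865, 26.4297) (0, 31.4415) (0, 0) (16.415, 0) (22.9072, 20.1289)]  |A|=587.7599
7. ⊥bis P2·P6 via (9.61,17.01): [(21.1865, 26.4297) (19.1412, 26.9135) (0, 7.0246) (0, 0) (16.415, 0) (22.9072, 20.1289)]  |A|=354.0755
8. ⊥bis P2·P7 via (27.05,15.35): [(21.1865, 26.4297) (19.1412, 26.9135) (0, 7.0246) (0, 0) (16.415, 0) (22.9072, 20.1289)]  |A|=354.0755
9. ⊥bis P2·P8 via (20.02,18.55): [(13.8871, 21.4542) (0, 7.0246) (0, 0) (16.415, 0) (22.0829, 17.5731)]  |A|=307.8723
10. ⊥bis P2·P9 via (18.05,11.345): [(13.9019, 21.4473) (13.8871, 21.4542) (0, 7.0246) (0, 0) (16.415, 0) (19.1836, 8.5841)]  |A|=265.487
11. canonical 6-gon: [(13.9019, 21.4473) (13.8871, 21.4542) (0, 7.0246) (0, 0) (16.415, 0) (19.1836, 8.5841)]
12. shoelace: 265.487

Area of P2's cell: 265.4870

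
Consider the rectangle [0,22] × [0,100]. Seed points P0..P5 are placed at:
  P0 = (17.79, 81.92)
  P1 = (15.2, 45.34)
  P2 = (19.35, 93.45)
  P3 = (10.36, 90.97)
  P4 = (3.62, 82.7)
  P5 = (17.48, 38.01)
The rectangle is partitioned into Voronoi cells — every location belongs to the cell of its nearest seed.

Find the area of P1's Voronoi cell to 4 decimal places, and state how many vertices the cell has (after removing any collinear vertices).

Area of P1's cell: 510.1869 (5 vertices)

1. box [0,22]×[0,100]: [(0, 0) (22, 0) (22, 100) (0, 100)]
2. ⊥bis P1·P0 via (16.495,63.63): [(0, 64.7979) (0, 0) (22, 0) (22, 63.2402)]  |A|=1408.4195
3. ⊥bis P1·P2 via (17.275,69.395): [(0, 64.7979) (0, 0) (22, 0) (22, 63.2402)]  |A|=1408.4195
4. ⊥bis P1·P3 via (12.78,68.155): [(0, 64.7979) (0, 0) (22, 0) (22, 63.2402)]  |A|=1408.4195
5. ⊥bis P1·P4 via (9.41,64.02): [(9.7032, 64.1109) (0, 61.1033) (0, 0) (22, 0) (22, 63.2402)]  |A|=1390.4947
6. ⊥bis P1·P5 via (16.34,41.675): [(9.7032, 64.1109) (0, 61.1033) (0, 36.5924) (22, 43.4355) (22, 63.2402)]  |A|=510.1869
7. canonical 5-gon: [(9.7032, 64.1109) (0, 61.1033) (0, 36.5924) (22, 43.4355) (22, 63.2402)]
8. shoelace: 510.1869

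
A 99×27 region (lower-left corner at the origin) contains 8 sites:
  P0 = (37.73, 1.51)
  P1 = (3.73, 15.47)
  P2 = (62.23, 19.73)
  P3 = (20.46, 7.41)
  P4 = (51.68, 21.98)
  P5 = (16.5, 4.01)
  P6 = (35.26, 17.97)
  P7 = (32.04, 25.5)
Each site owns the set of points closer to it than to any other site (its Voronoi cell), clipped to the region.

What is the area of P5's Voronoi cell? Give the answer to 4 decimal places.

1. box [0,99]×[0,27]: [(0, 0) (99, 0) (99, 27) (0, 27)]
2. ⊥bis P5·P0 via (27.115,2.76): [(0, 0) (26.79, 0) (29.9695, 27) (0, 27)]  |A|=766.2524
3. ⊥bis P5·P1 via (10.115,9.74): [(1.3742, 0) (26.79, 0) (29.9695, 27) (25.6044, 27)]  |A|=402.0418
4. ⊥bis P5·P2 via (39.365,11.87): [(1.3742, 0) (26.79, 0) (29.9695, 27) (25.6044, 27)]  |A|=402.0418
5. ⊥bis P5·P3 via (18.48,5.71): [(12.6217, 12.5332) (1.3742, 0) (23.3825, 0)]  |A|=137.9178
6. ⊥bis P5·P4 via (34.09,12.995): [(12.6217, 12.5332) (1.3742, 0) (23.3825, 0)]  |A|=137.9178
7. ⊥bis P5·P6 via (25.88,10.99): [(12.6217, 12.5332) (1.3742, 0) (23.3825, 0)]  |A|=137.9178
8. ⊥bis P5·P7 via (24.27,14.755): [(12.6217, 12.5332) (1.3742, 0) (23.3825, 0)]  |A|=137.9178
9. canonical 3-gon: [(12.6217, 12.5332) (1.3742, 0) (23.3825, 0)]
10. shoelace: 137.9178

Area of P5's cell: 137.9178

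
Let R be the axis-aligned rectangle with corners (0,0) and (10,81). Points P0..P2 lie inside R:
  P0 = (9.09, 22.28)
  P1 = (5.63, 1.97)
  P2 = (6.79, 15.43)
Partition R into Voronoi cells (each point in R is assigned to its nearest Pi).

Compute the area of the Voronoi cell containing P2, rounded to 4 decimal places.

1. box [0,10]×[0,81]: [(0, 0) (10, 0) (10, 81) (0, 81)]
2. ⊥bis P2·P0 via (7.94,18.855): [(0, 21.521) (0, 0) (10, 0) (10, 18.1633)]  |A|=198.4215
3. ⊥bis P2·P1 via (6.21,8.7): [(0, 21.521) (0, 9.2352) (10, 8.3734) (10, 18.1633)]  |A|=110.3787
4. canonical 4-gon: [(0, 21.521) (0, 9.2352) (10, 8.3734) (10, 18.1633)]
5. shoelace: 110.3787

Area of P2's cell: 110.3787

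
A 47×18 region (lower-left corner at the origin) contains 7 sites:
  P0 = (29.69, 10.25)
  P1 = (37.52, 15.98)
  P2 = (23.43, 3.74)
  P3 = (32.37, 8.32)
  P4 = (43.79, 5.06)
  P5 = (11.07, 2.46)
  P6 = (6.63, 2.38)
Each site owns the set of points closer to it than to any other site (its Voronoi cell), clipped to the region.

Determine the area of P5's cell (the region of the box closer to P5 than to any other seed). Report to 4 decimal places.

Area of P5's cell: 142.2732

1. box [0,47]×[0,18]: [(0, 0) (47, 0) (47, 18) (0, 18)]
2. ⊥bis P5·P0 via (20.38,6.355): [(0, 0) (23.0387, 0) (15.5081, 18) (0, 18)]  |A|=346.9215
3. ⊥bis P5·P1 via (24.295,9.22): [(0, 0) (23.0387, 0) (15.5081, 18) (0, 18)]  |A|=346.9215
4. ⊥bis P5·P2 via (17.25,3.1): [(0, 0) (17.571, 0) (15.7724, 17.3684) (15.5081, 18) (0, 18)]  |A|=299.4391
5. ⊥bis P5·P3 via (21.72,5.39): [(0, 0) (17.571, 0) (15.7724, 17.3684) (15.5081, 18) (0, 18)]  |A|=299.4391
6. ⊥bis P5·P4 via (27.43,3.76): [(0, 0) (17.571, 0) (15.7724, 17.3684) (15.5081, 18) (0, 18)]  |A|=299.4391
7. ⊥bis P5·P6 via (8.85,2.42): [(8.8936, 0) (17.571, 0) (15.7724, 17.3684) (15.5081, 18) (8.5693, 18)]  |A|=142.2732
8. canonical 5-gon: [(8.8936, 0) (17.571, 0) (15.7724, 17.3684) (15.5081, 18) (8.5693, 18)]
9. shoelace: 142.2732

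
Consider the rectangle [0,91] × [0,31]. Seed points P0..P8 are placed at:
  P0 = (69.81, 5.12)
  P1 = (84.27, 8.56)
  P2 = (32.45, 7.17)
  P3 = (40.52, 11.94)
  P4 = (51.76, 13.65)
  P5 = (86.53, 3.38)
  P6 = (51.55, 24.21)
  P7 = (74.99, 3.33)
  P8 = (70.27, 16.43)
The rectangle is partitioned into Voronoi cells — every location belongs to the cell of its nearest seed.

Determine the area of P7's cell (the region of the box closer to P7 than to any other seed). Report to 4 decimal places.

1. box [0,91]×[0,31]: [(0, 0) (91, 0) (91, 31) (0, 31)]
2. ⊥bis P7·P0 via (72.4,4.225): [(70.94, 0) (91, 0) (91, 31) (81.6524, 31)]  |A|=455.8182
3. ⊥bis P7·P1 via (79.63,5.945): [(75.5165, 13.2438) (70.94, 0) (82.9805, 0)]  |A|=79.7309
4. ⊥bis P7·P2 via (53.72,5.25): [(75.5165, 13.2438) (70.94, 0) (82.9805, 0)]  |A|=79.7309
5. ⊥bis P7·P3 via (57.755,7.635): [(75.5165, 13.2438) (70.94, 0) (82.9805, 0)]  |A|=79.7309
6. ⊥bis P7·P4 via (63.375,8.49): [(75.5165, 13.2438) (70.94, 0) (82.9805, 0)]  |A|=79.7309
7. ⊥bis P7·P5 via (80.76,3.355): [(80.7574, 3.9445) (75.5165, 13.2438) (70.94, 0) (80.7745, 0)]  |A|=75.3802
8. ⊥bis P7·P6 via (63.27,13.77): [(80.7574, 3.9445) (75.5165, 13.2438) (70.94, 0) (80.7745, 0)]  |A|=75.3802
9. ⊥bis P7·P8 via (72.63,9.88): [(80.7574, 3.9445) (76.6051, 11.3123) (74.5993, 10.5896) (70.94, 0) (80.7745, 0)]  |A|=73.0497
10. canonical 5-gon: [(80.7574, 3.9445) (76.6051, 11.3123) (74.5993, 10.5896) (70.94, 0) (80.7745, 0)]
11. shoelace: 73.0497

Area of P7's cell: 73.0497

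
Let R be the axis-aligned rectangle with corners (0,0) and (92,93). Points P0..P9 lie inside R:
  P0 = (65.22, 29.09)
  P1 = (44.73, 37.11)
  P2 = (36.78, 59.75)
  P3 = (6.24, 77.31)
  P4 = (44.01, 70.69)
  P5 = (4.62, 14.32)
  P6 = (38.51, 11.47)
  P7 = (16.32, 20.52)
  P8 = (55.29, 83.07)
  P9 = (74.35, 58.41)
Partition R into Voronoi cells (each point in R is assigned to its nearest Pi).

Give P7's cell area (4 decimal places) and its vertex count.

Area of P7's cell: 856.4203 (7 vertices)

1. box [0,92]×[0,93]: [(0, 0) (92, 0) (92, 93) (0, 93)]
2. ⊥bis P7·P0 via (40.77,24.805): [(0, 0) (45.1172, 0) (28.8184, 93) (0, 93)]  |A|=3438.0081
3. ⊥bis P7·P1 via (30.525,28.815): [(0, 81.0884) (0, 0) (45.1172, 0) (44.1591, 5.4669)]  |A|=1913.7207
4. ⊥bis P7·P2 via (26.55,40.135): [(22.7606, 42.1113) (0, 53.9819) (0, 0) (45.1172, 0) (44.1591, 5.4669)]  |A|=1605.2403
5. ⊥bis P7·P3 via (11.28,48.915): [(22.7606, 42.1113) (10.1125, 48.7078) (0, 46.9128) (0, 0) (45.1172, 0) (44.1591, 5.4669)]  |A|=1569.4973
6. ⊥bis P7·P4 via (30.165,45.605): [(22.7606, 42.1113) (10.1125, 48.7078) (0, 46.9128) (0, 0) (45.1172, 0) (44.1591, 5.4669)]  |A|=1569.4973
7. ⊥bis P7·P5 via (10.47,17.42): [(22.7606, 42.1113) (10.1125, 48.7078) (0, 46.9128) (0, 37.1779) (19.7011, 0) (45.1172, 0) (44.1591, 5.4669)]  |A|=1203.2743
8. ⊥bis P7·P6 via (27.415,15.995): [(31.7724, 26.6789) (22.7606, 42.1113) (10.1125, 48.7078) (0, 46.9128) (0, 37.1779) (19.7011, 0) (20.8916, 0)]  |A|=856.4203
9. ⊥bis P7·P8 via (35.805,51.795): [(31.7724, 26.6789) (22.7606, 42.1113) (10.1125, 48.7078) (0, 46.9128) (0, 37.1779) (19.7011, 0) (20.8916, 0)]  |A|=856.4203
10. ⊥bis P7·P9 via (45.335,39.465): [(31.7724, 26.6789) (22.7606, 42.1113) (10.1125, 48.7078) (0, 46.9128) (0, 37.1779) (19.7011, 0) (20.8916, 0)]  |A|=856.4203
11. canonical 7-gon: [(31.7724, 26.6789) (22.7606, 42.1113) (10.1125, 48.7078) (0, 46.9128) (0, 37.1779) (19.7011, 0) (20.8916, 0)]
12. shoelace: 856.4203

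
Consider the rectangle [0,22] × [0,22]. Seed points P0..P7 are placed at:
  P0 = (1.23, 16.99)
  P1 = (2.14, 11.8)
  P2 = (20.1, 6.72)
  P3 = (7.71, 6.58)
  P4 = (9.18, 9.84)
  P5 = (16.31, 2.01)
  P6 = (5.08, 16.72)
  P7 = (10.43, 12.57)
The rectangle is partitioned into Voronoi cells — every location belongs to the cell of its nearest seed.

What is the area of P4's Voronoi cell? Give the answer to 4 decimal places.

1. box [0,22]×[0,22]: [(0, 0) (22, 0) (22, 22) (0, 22)]
2. ⊥bis P4·P0 via (5.205,13.415): [(0, 7.6276) (0, 0) (22, 0) (22, 22) (12.9261, 22)]  |A|=391.1106
3. ⊥bis P4·P1 via (5.66,10.82): [(6.9104, 15.3112) (2.6476, 0) (22, 0) (22, 22) (12.9261, 22)]  |A|=344.4866
4. ⊥bis P4·P2 via (14.64,8.28): [(6.9104, 15.3112) (2.6476, 0) (12.2743, 0) (18.56, 22) (12.9261, 22)]  |A|=199.6637
5. ⊥bis P4·P3 via (8.445,8.21): [(6.9104, 15.3112) (5.325, 9.6169) (13.9152, 5.7434) (18.56, 22) (12.9261, 22)]  |A|=125.5281
6. ⊥bis P4·P5 via (12.745,5.925): [(6.9104, 15.3112) (5.325, 9.6169) (12.9992, 6.1564) (14.3969, 7.4292) (18.56, 22) (12.9261, 22)]  |A|=124.6564
7. ⊥bis P4·P6 via (7.13,13.28): [(6.1887, 12.7191) (5.325, 9.6169) (12.9992, 6.1564) (14.3969, 7.4292) (17.9028, 19.6998)]  |A|=81.951
8. ⊥bis P4·P7 via (9.805,11.205): [(6.3232, 12.7992) (6.1887, 12.7191) (5.325, 9.6169) (12.9992, 6.1564) (14.3969, 7.4292) (14.8197, 8.9089)]  |A|=30.1114
9. canonical 6-gon: [(6.3232, 12.7992) (6.1887, 12.7191) (5.325, 9.6169) (12.9992, 6.1564) (14.3969, 7.4292) (14.8197, 8.9089)]
10. shoelace: 30.1114

Area of P4's cell: 30.1114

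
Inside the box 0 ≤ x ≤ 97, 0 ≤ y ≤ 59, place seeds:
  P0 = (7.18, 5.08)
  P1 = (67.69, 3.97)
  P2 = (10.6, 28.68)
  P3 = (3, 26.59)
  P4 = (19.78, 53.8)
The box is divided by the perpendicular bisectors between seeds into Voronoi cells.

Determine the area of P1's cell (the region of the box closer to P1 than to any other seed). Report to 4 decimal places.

1. box [0,97]×[0,59]: [(0, 0) (97, 0) (97, 59) (0, 59)]
2. ⊥bis P1·P0 via (37.435,4.525): [(37.352, 0) (97, 0) (97, 59) (38.4343, 59)]  |A|=3487.3045
3. ⊥bis P1·P2 via (39.145,16.325): [(37.5854, 12.7216) (37.352, 0) (97, 0) (97, 59) (57.6158, 59)]  |A|=3043.4594
4. ⊥bis P1·P3 via (35.345,15.28): [(37.5854, 12.7216) (37.352, 0) (97, 0) (97, 59) (57.6158, 59)]  |A|=3043.4594
5. ⊥bis P1·P4 via (43.735,28.885): [(45.1845, 30.2786) (37.5854, 12.7216) (37.352, 0) (97, 0) (97, 59) (75.0569, 59)]  |A|=2792.9941
6. canonical 6-gon: [(45.1845, 30.2786) (37.5854, 12.7216) (37.352, 0) (97, 0) (97, 59) (75.0569, 59)]
7. shoelace: 2792.9941

Area of P1's cell: 2792.9941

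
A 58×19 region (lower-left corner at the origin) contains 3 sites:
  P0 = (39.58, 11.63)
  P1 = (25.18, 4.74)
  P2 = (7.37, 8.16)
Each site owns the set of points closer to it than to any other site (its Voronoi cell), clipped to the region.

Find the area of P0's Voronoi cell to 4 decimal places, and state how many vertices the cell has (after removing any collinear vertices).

1. box [0,58]×[0,19]: [(0, 0) (58, 0) (58, 19) (0, 19)]
2. ⊥bis P0·P1 via (32.38,8.185): [(36.2963, 0) (58, 0) (58, 19) (27.2053, 19)]  |A|=498.7346
3. ⊥bis P0·P2 via (23.475,9.895): [(36.2963, 0) (58, 0) (58, 19) (27.2053, 19)]  |A|=498.7346
4. canonical 4-gon: [(36.2963, 0) (58, 0) (58, 19) (27.2053, 19)]
5. shoelace: 498.7346

Area of P0's cell: 498.7346 (4 vertices)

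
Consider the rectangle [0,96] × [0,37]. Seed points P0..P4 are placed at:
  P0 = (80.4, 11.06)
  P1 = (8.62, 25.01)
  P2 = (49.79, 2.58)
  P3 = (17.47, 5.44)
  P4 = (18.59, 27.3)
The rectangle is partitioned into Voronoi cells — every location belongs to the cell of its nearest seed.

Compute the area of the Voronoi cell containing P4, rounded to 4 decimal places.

1. box [0,96]×[0,37]: [(0, 0) (96, 0) (96, 37) (0, 37)]
2. ⊥bis P4·P0 via (49.495,19.18): [(0, 0) (44.4556, 0) (54.177, 37) (0, 37)]  |A|=1824.7044
3. ⊥bis P4·P1 via (13.605,26.155): [(19.6125, 0) (44.4556, 0) (54.177, 37) (11.114, 37)]  |A|=1256.2635
4. ⊥bis P4·P2 via (34.19,14.94): [(19.6125, 0) (22.3529, 0) (51.6683, 37) (11.114, 37)]  |A|=800.9518
5. ⊥bis P4·P3 via (18.03,16.37): [(15.8266, 16.4829) (34.6484, 15.5186) (51.6683, 37) (11.114, 37)]  |A|=626.3947
6. canonical 4-gon: [(15.8266, 16.4829) (34.6484, 15.5186) (51.6683, 37) (11.114, 37)]
7. shoelace: 626.3947

Area of P4's cell: 626.3947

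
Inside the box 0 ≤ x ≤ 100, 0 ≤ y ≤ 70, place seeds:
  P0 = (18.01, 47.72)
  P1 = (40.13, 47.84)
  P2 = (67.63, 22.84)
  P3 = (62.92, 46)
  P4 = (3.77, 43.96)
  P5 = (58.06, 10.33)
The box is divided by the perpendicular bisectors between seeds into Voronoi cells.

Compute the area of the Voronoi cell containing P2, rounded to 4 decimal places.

1. box [0,100]×[0,70]: [(0, 0) (100, 0) (100, 70) (0, 70)]
2. ⊥bis P2·P0 via (42.82,35.28): [(25.1302, 0) (100, 0) (100, 70) (60.229, 70)]  |A|=4012.4277
3. ⊥bis P2·P1 via (53.88,35.34): [(29.2843, 8.2847) (25.1302, 0) (100, 0) (100, 70) (85.3891, 70)]  |A|=3236.0456
4. ⊥bis P2·P3 via (65.275,34.42): [(50.2694, 31.3683) (29.2843, 8.2847) (25.1302, 0) (100, 0) (100, 41.4819)]  |A|=2244.7139
5. ⊥bis P2·P4 via (35.7,33.4): [(50.2694, 31.3683) (29.2843, 8.2847) (25.1302, 0) (100, 0) (100, 41.4819)]  |A|=2244.7139
6. ⊥bis P2·P5 via (62.845,16.585): [(50.2694, 31.3683) (47.5009, 28.323) (84.5251, 0) (100, 0) (100, 41.4819)]  |A|=1369.7532
7. canonical 5-gon: [(50.2694, 31.3683) (47.5009, 28.323) (84.5251, 0) (100, 0) (100, 41.4819)]
8. shoelace: 1369.7532

Area of P2's cell: 1369.7532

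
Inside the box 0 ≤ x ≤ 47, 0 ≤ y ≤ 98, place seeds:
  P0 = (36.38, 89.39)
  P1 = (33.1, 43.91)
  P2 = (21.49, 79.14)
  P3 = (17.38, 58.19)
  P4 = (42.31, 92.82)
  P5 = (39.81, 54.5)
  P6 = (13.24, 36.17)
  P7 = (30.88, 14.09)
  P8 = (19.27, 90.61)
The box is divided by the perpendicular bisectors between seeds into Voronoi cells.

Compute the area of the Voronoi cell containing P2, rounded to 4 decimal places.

1. box [0,47]×[0,98]: [(0, 0) (47, 0) (47, 98) (0, 98)]
2. ⊥bis P2·P0 via (28.935,84.265): [(0, 0) (47, 0) (47, 58.0223) (19.4801, 98) (0, 98)]  |A|=4055.9082
3. ⊥bis P2·P1 via (27.295,61.525): [(0, 52.53) (41.391, 66.1703) (19.4801, 98) (0, 98)]  |A|=1251.0481
4. ⊥bis P2·P3 via (19.435,68.665): [(0, 72.4778) (37.9431, 65.0341) (41.391, 66.1703) (19.4801, 98) (0, 98)]  |A|=872.6073
5. ⊥bis P2·P4 via (31.9,85.98): [(0, 72.4778) (37.9431, 65.0341) (41.391, 66.1703) (19.4801, 98) (0, 98)]  |A|=872.6073
6. ⊥bis P2·P5 via (30.65,66.82): [(0, 72.4778) (30.272, 66.539) (37.4589, 71.8825) (19.4801, 98) (0, 98)]  |A|=834.6228
7. ⊥bis P2·P6 via (17.365,57.655): [(0, 72.4778) (30.272, 66.539) (37.4589, 71.8825) (19.4801, 98) (0, 98)]  |A|=834.6228
8. ⊥bis P2·P7 via (26.185,46.615): [(0, 72.4778) (30.272, 66.539) (37.4589, 71.8825) (19.4801, 98) (0, 98)]  |A|=834.6228
9. ⊥bis P2·P8 via (20.38,84.875): [(0, 80.9305) (0, 72.4778) (30.272, 66.539) (37.4589, 71.8825) (27.5586, 86.2644)]  |A|=485.1114
10. canonical 5-gon: [(0, 80.9305) (0, 72.4778) (30.272, 66.539) (37.4589, 71.8825) (27.5586, 86.2644)]
11. shoelace: 485.1114

Area of P2's cell: 485.1114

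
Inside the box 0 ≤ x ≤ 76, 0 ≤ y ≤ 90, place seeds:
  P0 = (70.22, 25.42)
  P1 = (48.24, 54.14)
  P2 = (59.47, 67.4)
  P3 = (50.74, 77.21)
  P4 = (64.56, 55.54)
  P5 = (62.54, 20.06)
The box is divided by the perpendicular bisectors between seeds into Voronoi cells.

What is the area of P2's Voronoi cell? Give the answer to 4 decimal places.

1. box [0,76]×[0,90]: [(0, 0) (76, 0) (76, 90) (0, 90)]
2. ⊥bis P2·P0 via (64.845,46.41): [(0, 29.8049) (76, 49.2665) (76, 90) (0, 90)]  |A|=3835.288
3. ⊥bis P2·P1 via (53.855,60.77): [(69.4257, 47.583) (76, 49.2665) (76, 90) (19.3412, 90)]  |A|=1335.5437
4. ⊥bis P2·P3 via (55.105,72.305): [(47.854, 65.8523) (69.4257, 47.583) (76, 49.2665) (76, 90) (74.9891, 90)]  |A|=663.6594
5. ⊥bis P2·P4 via (62.015,61.47): [(47.854, 65.8523) (56.0508, 58.9103) (76, 67.472) (76, 90) (74.9891, 90)]  |A|=433.5746
6. ⊥bis P2·P5 via (61.005,43.73): [(47.854, 65.8523) (56.0508, 58.9103) (76, 67.472) (76, 90) (74.9891, 90)]  |A|=433.5746
7. canonical 5-gon: [(47.854, 65.8523) (56.0508, 58.9103) (76, 67.472) (76, 90) (74.9891, 90)]
8. shoelace: 433.5746

Area of P2's cell: 433.5746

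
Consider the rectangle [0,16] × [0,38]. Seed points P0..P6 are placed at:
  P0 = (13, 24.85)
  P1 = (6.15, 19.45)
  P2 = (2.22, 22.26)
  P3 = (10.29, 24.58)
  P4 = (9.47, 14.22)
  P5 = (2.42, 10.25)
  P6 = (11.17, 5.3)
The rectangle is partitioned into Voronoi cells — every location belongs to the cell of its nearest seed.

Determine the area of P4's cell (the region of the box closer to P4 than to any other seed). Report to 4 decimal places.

1. box [0,16]×[0,38]: [(0, 0) (16, 0) (16, 38) (0, 38)]
2. ⊥bis P4·P0 via (11.235,19.535): [(0, 23.2659) (0, 0) (16, 0) (16, 17.9526)]  |A|=329.7484
3. ⊥bis P4·P1 via (7.81,16.835): [(11.7788, 19.3544) (0, 11.8772) (0, 0) (16, 0) (16, 17.9526)]  |A|=262.6757
4. ⊥bis P4·P2 via (5.845,18.24): [(11.7788, 19.3544) (0, 11.8772) (0, 0) (16, 0) (16, 17.9526)]  |A|=262.6757
5. ⊥bis P4·P3 via (9.88,19.4): [(12.1928, 19.2169) (11.6322, 19.2613) (0, 11.8772) (0, 0) (16, 0) (16, 17.9526)]  |A|=262.6464
6. ⊥bis P4·P5 via (5.945,12.235): [(12.1928, 19.2169) (11.6322, 19.2613) (4.5279, 14.7515) (12.8348, 0) (16, 0) (16, 17.9526)]  |A|=141.0907
7. ⊥bis P4·P6 via (10.32,9.76): [(12.1928, 19.2169) (11.6322, 19.2613) (4.5279, 14.7515) (7.6277, 9.2469) (16, 10.8425) (16, 17.9526)]  |A|=81.0679
8. canonical 6-gon: [(12.1928, 19.2169) (11.6322, 19.2613) (4.5279, 14.7515) (7.6277, 9.2469) (16, 10.8425) (16, 17.9526)]
9. shoelace: 81.0679

Area of P4's cell: 81.0679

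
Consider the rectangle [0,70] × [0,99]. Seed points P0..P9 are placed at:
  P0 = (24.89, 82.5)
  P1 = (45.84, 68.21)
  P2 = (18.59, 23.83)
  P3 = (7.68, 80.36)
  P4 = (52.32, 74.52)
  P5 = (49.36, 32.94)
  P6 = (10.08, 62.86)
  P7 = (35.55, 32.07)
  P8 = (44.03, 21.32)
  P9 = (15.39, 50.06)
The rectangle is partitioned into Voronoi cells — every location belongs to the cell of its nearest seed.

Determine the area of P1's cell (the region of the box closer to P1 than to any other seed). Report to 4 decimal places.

Area of P1's cell: 643.3577

1. box [0,70]×[0,99]: [(0, 0) (70, 0) (70, 99) (0, 99)]
2. ⊥bis P1·P0 via (35.365,75.355): [(0, 23.5078) (0, 0) (70, 0) (70, 99) (51.4933, 99)]  |A|=4986.3298
3. ⊥bis P1·P2 via (32.215,46.02): [(20.3323, 53.3162) (70, 22.8194) (70, 99) (51.4933, 99)]  |A|=2314.5863
4. ⊥bis P1·P3 via (26.76,74.285): [(20.3323, 53.3162) (70, 22.8194) (70, 99) (51.4933, 99)]  |A|=2314.5863
5. ⊥bis P1·P4 via (49.08,71.365): [(39.4141, 81.2913) (20.3323, 53.3162) (70, 22.8194) (70, 49.8814)]  |A|=1399.5533
6. ⊥bis P1·P5 via (47.6,50.575): [(67.4003, 52.5511) (39.4141, 81.2913) (20.3323, 53.3162) (27.9848, 48.6174)]  |A|=773.3199
7. ⊥bis P1·P6 via (27.96,65.535): [(30.4542, 48.8638) (67.4003, 52.5511) (39.4141, 81.2913) (28.0871, 64.6852)]  |A|=691.7741
8. ⊥bis P1·P7 via (40.695,50.14): [(29.7991, 53.2424) (41.3559, 49.9518) (67.4003, 52.5511) (39.4141, 81.2913) (28.0871, 64.6852)]  |A|=667.5509
9. ⊥bis P1·P8 via (44.935,44.765): [(29.7991, 53.2424) (41.3559, 49.9518) (67.4003, 52.5511) (39.4141, 81.2913) (28.0871, 64.6852)]  |A|=667.5509
10. ⊥bis P1·P9 via (30.615,59.135): [(28.3486, 62.9372) (35.0121, 51.7581) (41.3559, 49.9518) (67.4003, 52.5511) (39.4141, 81.2913) (28.0871, 64.6852)]  |A|=643.3577
11. canonical 6-gon: [(28.3486, 62.9372) (35.0121, 51.7581) (41.3559, 49.9518) (67.4003, 52.5511) (39.4141, 81.2913) (28.0871, 64.6852)]
12. shoelace: 643.3577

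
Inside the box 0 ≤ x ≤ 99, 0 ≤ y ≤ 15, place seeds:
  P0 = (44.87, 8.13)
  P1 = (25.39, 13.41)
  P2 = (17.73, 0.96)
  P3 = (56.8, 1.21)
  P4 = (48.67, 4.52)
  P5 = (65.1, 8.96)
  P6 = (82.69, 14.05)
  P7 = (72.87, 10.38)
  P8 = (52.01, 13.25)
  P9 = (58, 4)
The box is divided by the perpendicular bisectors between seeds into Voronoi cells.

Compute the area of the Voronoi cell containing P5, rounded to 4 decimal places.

Area of P5's cell: 119.4306

1. box [0,99]×[0,15]: [(0, 0) (99, 0) (99, 15) (0, 15)]
2. ⊥bis P5·P0 via (54.985,8.545): [(55.3356, 0) (99, 0) (99, 15) (54.7202, 15)]  |A|=659.5819
3. ⊥bis P5·P1 via (45.245,11.185): [(55.3356, 0) (99, 0) (99, 15) (54.7202, 15)]  |A|=659.5819
4. ⊥bis P5·P2 via (41.415,4.96): [(55.3356, 0) (99, 0) (99, 15) (54.7202, 15)]  |A|=659.5819
5. ⊥bis P5·P3 via (60.95,5.085): [(54.8593, 11.6079) (65.698, 0) (99, 0) (99, 15) (54.7202, 15)]  |A|=599.4387
6. ⊥bis P5·P4 via (56.885,6.74): [(54.7322, 14.7063) (55.8588, 10.5376) (65.698, 0) (99, 0) (99, 15) (54.7202, 15)]  |A|=597.9584
7. ⊥bis P5·P6 via (73.895,11.505): [(54.7322, 14.7063) (55.8588, 10.5376) (65.698, 0) (77.2242, 0) (72.8837, 15) (54.7202, 15)]  |A|=238.7673
8. ⊥bis P5·P7 via (68.985,9.67): [(54.7322, 14.7063) (55.8588, 10.5376) (65.698, 0) (70.7522, 0) (68.0109, 15) (54.7202, 15)]  |A|=153.6821
9. ⊥bis P5·P8 via (58.555,11.105): [(57.7169, 8.5476) (65.698, 0) (70.7522, 0) (68.0109, 15) (59.8315, 15)]  |A|=134.0385
10. ⊥bis P5·P9 via (61.55,6.48): [(58.4796, 10.8751) (66.0769, 0) (70.7522, 0) (68.0109, 15) (59.8315, 15)]  |A|=119.4306
11. canonical 5-gon: [(58.4796, 10.8751) (66.0769, 0) (70.7522, 0) (68.0109, 15) (59.8315, 15)]
12. shoelace: 119.4306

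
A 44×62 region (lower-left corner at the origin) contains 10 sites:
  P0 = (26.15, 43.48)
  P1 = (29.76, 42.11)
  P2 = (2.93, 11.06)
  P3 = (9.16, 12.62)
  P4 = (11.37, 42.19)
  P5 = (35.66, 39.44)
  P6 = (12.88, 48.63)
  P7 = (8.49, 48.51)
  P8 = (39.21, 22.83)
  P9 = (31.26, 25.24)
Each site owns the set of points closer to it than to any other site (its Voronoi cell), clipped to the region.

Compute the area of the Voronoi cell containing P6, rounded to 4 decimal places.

1. box [0,44]×[0,62]: [(0, 0) (44, 0) (44, 62) (0, 62)]
2. ⊥bis P6·P0 via (19.515,46.055): [(0, 0) (1.6414, 0) (25.7031, 62) (0, 62)]  |A|=847.6797
3. ⊥bis P6·P1 via (21.32,45.37): [(0, 0) (1.6414, 0) (25.7031, 62) (0, 62)]  |A|=847.6797
4. ⊥bis P6·P2 via (7.905,29.845): [(0, 31.9386) (12.7283, 28.5676) (25.7031, 62) (0, 62)]  |A|=620.9738
5. ⊥bis P6·P3 via (11.02,30.625): [(0, 31.9386) (1.0842, 31.6514) (13.4301, 30.376) (25.7031, 62) (0, 62)]  |A|=609.363
6. ⊥bis P6·P4 via (12.125,45.41): [(0, 48.253) (18.6692, 43.8756) (25.7031, 62) (0, 62)]  |A|=361.2503
7. ⊥bis P6·P5 via (24.27,44.035): [(0, 48.253) (18.6692, 43.8756) (25.7031, 62) (0, 62)]  |A|=361.2503
8. ⊥bis P6·P7 via (10.685,48.57): [(10.7626, 45.7294) (18.6692, 43.8756) (25.7031, 62) (10.3179, 62)]  |A|=203.3341
9. ⊥bis P6·P8 via (26.045,35.73): [(10.7626, 45.7294) (18.6692, 43.8756) (25.7031, 62) (10.3179, 62)]  |A|=203.3341
10. ⊥bis P6·P9 via (22.07,36.935): [(10.7626, 45.7294) (18.6692, 43.8756) (25.7031, 62) (10.3179, 62)]  |A|=203.3341
11. canonical 4-gon: [(10.7626, 45.7294) (18.6692, 43.8756) (25.7031, 62) (10.3179, 62)]
12. shoelace: 203.3341

Area of P6's cell: 203.3341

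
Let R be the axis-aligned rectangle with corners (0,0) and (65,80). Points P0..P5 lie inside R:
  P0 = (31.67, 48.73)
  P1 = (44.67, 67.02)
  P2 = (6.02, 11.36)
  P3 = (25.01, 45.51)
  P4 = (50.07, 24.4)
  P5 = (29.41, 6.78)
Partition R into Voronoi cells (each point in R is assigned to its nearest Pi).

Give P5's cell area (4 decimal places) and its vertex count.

Area of P5's cell: 609.9342 (4 vertices)

1. box [0,65]×[0,80]: [(0, 0) (65, 0) (65, 80) (0, 80)]
2. ⊥bis P5·P0 via (30.54,27.755): [(0, 29.4003) (0, 0) (65, 0) (65, 25.8985)]  |A|=1797.2115
3. ⊥bis P5·P1 via (37.04,36.9): [(0, 29.4003) (0, 0) (65, 0) (65, 25.8985)]  |A|=1797.2115
4. ⊥bis P5·P2 via (17.715,9.07): [(21.4694, 28.2437) (15.939, 0) (65, 0) (65, 25.8985)]  |A|=1256.5202
5. ⊥bis P5·P3 via (27.21,26.145): [(37.8942, 27.3588) (20.9185, 25.4302) (15.939, 0) (65, 0) (65, 25.8985)]  |A|=1233.1714
6. ⊥bis P5·P4 via (39.74,15.59): [(30.4265, 26.5104) (20.9185, 25.4302) (15.939, 0) (53.036, 0)]  |A|=609.9342
7. canonical 4-gon: [(30.4265, 26.5104) (20.9185, 25.4302) (15.939, 0) (53.036, 0)]
8. shoelace: 609.9342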